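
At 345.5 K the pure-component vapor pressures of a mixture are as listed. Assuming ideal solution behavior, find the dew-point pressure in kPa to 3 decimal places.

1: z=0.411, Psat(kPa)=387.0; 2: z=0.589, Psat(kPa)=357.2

Pdew = 368.874 kPa

At the dew point ψ → 1, so Σzᵢ/Kᵢ = 1 with Kᵢ = Pᵢˢᵃᵗ/P ⇒ 1/P = Σzᵢ/Pᵢˢᵃᵗ.
1/P = 0.411/387.0 + 0.589/357.2 = 0.002711 ⇒ P = 368.874 kPa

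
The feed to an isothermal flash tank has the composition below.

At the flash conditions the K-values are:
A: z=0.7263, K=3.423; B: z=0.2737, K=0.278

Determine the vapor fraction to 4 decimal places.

Let ψ = V/F and solve Σ zᵢ(Kᵢ−1)/(1+ψ(Kᵢ−1)) = 0.
g(0) = ΣzᵢKᵢ − 1 = 1.5622 and g(1) = 1 − Σzᵢ/Kᵢ = -0.1967, so a root lies in (0, 1).
Binary case is linear: z₁(K₁−1)(1+ψ(K₂−1)) + z₂(K₂−1)(1+ψ(K₁−1)) = 0
⇒ ψ = [z₁(K₁−1)+z₂(K₂−1)] / [−(K₁−1)(K₂−1)] = 1.56221/1.74941 = 0.8930

ψ = 0.8930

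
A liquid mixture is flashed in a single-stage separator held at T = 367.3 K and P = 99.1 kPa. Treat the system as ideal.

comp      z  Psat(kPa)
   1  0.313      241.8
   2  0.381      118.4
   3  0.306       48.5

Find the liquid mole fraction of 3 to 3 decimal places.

x_3 = 0.529

Raoult's law: Kᵢ = Pᵢˢᵃᵗ/P = Pᵢˢᵃᵗ/99.1.
  K_1 = 241.8/99.1 = 2.43996, K_2 = 118.4/99.1 = 1.19475, K_3 = 48.5/99.1 = 0.48940
Let β = V/F and solve Σ zᵢ(Kᵢ−1)/(1+β(Kᵢ−1)) = 0.
Feasibility: ΣzᵢKᵢ = 1.369, Σzᵢ/Kᵢ = 1.072 — both > 1, two phases present.
Iterate (Newton) starting at β = 0.5:
  β = 0.500: g = 0.1199, g' = -0.375 → β = 0.819
  β = 0.819: g = 0.0021, g' = -0.383 → β = 0.825
Converged at β = 0.825.
Compositions from xᵢ = zᵢ/(1+β(Kᵢ−1)), yᵢ = Kᵢxᵢ:
  1: x = 0.143, y = 0.349
  2: x = 0.328, y = 0.392
  3: x = 0.529, y = 0.259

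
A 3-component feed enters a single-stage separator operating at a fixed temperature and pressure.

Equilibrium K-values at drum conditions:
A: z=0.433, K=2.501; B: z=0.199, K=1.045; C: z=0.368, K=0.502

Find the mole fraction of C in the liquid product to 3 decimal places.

Material balance + equilibrium reduce to Σ zᵢ(Kᵢ−1)/(1+ψ(Kᵢ−1)) = 0.
Check two-phase: ΣzᵢKᵢ = 1.476 > 1 and Σzᵢ/Kᵢ = 1.097 > 1, so g(0) = 0.476 > 0 and g(1) = -0.097 < 0.
Newton–Raphson from ψ = 0.7:
  ψ = 0.700: g = 0.0443, g' = -0.447 → ψ = 0.799
Converged at ψ = 0.799.
Compositions from xᵢ = zᵢ/(1+ψ(Kᵢ−1)), yᵢ = Kᵢxᵢ:
  A: x = 0.197, y = 0.493
  B: x = 0.192, y = 0.201
  C: x = 0.611, y = 0.307

x_C = 0.611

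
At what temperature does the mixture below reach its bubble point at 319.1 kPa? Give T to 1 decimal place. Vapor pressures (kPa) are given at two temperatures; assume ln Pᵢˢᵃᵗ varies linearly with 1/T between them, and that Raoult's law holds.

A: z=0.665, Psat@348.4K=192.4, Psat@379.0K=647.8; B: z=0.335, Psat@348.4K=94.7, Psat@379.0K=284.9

T = 365.5 K

Bubble-point temperature: ΣzᵢPᵢˢᵃᵗ(T) = P. Interpolate ln Pᵢˢᵃᵗ = aᵢ + bᵢ/T.
  T = 348.4 K: ΣzᵢPᵢˢᵃᵗ = 159.67 kPa
  T = 379.0 K: ΣzᵢPᵢˢᵃᵗ = 526.23 kPa
  T = 363.7 K: ΣzᵢPᵢˢᵃᵗ = 297.16 kPa
  T = 371.4 K: ΣzᵢPᵢˢᵃᵗ = 398.50 kPa
  T = 367.5 K: ΣzᵢPᵢˢᵃᵗ = 343.99 kPa
  T = 365.6 K: ΣzᵢPᵢˢᵃᵗ = 319.84 kPa
Interpolating between 363.7 K and 365.6 K gives T ≈ 365.5 K.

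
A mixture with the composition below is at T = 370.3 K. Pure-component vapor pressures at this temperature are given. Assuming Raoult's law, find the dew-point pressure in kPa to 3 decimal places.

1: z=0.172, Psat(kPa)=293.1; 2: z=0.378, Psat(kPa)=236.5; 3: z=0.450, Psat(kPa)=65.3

Pdew = 110.176 kPa

At the dew point ψ → 1, so Σzᵢ/Kᵢ = 1 with Kᵢ = Pᵢˢᵃᵗ/P ⇒ 1/P = Σzᵢ/Pᵢˢᵃᵗ.
1/P = 0.172/293.1 + 0.378/236.5 + 0.450/65.3 = 0.009076 ⇒ P = 110.176 kPa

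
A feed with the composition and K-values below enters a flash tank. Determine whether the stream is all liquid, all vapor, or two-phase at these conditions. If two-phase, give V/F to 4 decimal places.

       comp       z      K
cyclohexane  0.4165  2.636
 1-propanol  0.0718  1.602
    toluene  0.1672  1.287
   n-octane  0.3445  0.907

ΣzᵢKᵢ = 1.7406; Σzᵢ/Kᵢ = 0.7126.
Since Σzᵢ/Kᵢ < 1 the mixture is above its dew point — single vapor phase.

all vapor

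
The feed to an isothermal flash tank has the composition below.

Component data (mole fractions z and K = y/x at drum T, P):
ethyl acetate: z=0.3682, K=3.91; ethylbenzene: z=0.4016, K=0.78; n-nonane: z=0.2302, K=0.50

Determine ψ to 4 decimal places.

ψ = 0.8492

Newton iteration, ψ⁰ = 0.5:
  ψ = 0.5000: g = 0.18370, g' = -0.6442 → ψ = 0.7852
  ψ = 0.7852: g = 0.02989, g' = -0.4733 → ψ = 0.8483
  ψ = 0.8483: g = 0.00040, g' = -0.4621 → ψ = 0.8492
Converged at ψ = 0.8492.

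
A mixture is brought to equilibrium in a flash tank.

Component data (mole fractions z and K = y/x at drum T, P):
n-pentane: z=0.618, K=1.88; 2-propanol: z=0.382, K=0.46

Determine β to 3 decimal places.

Material balance + equilibrium reduce to Σ zᵢ(Kᵢ−1)/(1+β(Kᵢ−1)) = 0.
Check two-phase: ΣzᵢKᵢ = 1.338 > 1 and Σzᵢ/Kᵢ = 1.159 > 1, so g(0) = 0.338 > 0 and g(1) = -0.159 < 0.
Iterate (Newton) starting at β = 0.5:
  β = 0.500: g = 0.0951, g' = -0.440 → β = 0.716
  β = 0.716: g = -0.0028, g' = -0.476 → β = 0.710
Converged at β = 0.710.

β = 0.710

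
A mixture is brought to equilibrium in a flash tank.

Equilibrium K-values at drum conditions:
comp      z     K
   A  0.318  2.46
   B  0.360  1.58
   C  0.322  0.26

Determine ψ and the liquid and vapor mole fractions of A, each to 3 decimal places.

Rachford–Rice: g(ψ) = Σ zᵢ(Kᵢ−1)/(1+ψ(Kᵢ−1)) = 0.
g(0) = ΣzᵢKᵢ − 1 = 0.435 and g(1) = 1 − Σzᵢ/Kᵢ = -0.596, so a root lies in (0, 1).
Newton iteration, ψ⁰ = 0.56:
  ψ = 0.560: g = 0.0061, g' = -0.788 → ψ = 0.568
Converged at ψ = 0.568.
Compositions from xᵢ = zᵢ/(1+ψ(Kᵢ−1)), yᵢ = Kᵢxᵢ:
  A: x = 0.174, y = 0.428
  B: x = 0.271, y = 0.428
  C: x = 0.555, y = 0.144

ψ = 0.568, x_A = 0.174, y_A = 0.428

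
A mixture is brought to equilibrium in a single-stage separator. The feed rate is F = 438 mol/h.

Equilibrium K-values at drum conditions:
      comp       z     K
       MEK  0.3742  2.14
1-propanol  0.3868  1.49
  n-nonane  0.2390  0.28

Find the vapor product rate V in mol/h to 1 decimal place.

Newton iteration, ψ⁰ = 0.5:
  ψ = 0.5000: g = 0.15507, g' = -0.5597 → ψ = 0.7771
  ψ = 0.7771: g = -0.02716, g' = -0.8239 → ψ = 0.7441
  ψ = 0.7441: g = -0.00097, g' = -0.7671 → ψ = 0.7428
Converged at ψ = 0.7428.
Then V = ψ·F = 0.7428·438 = 325.4 mol/h and L = F − V = 112.6 mol/h.

V = 325.4 mol/h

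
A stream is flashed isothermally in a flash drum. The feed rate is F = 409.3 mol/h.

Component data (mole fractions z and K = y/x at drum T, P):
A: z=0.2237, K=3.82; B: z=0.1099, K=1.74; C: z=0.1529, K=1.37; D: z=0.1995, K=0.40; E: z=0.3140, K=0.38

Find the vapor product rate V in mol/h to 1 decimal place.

V = 159.6 mol/h

Rachford–Rice: g(ψ) = Σ zᵢ(Kᵢ−1)/(1+ψ(Kᵢ−1)) = 0.
g(0) = ΣzᵢKᵢ − 1 = 0.4544 and g(1) = 1 − Σzᵢ/Kᵢ = -0.5584, so a root lies in (0, 1).
Newton–Raphson from ψ = 0.61:
  ψ = 0.6100: g = -0.16780, g' = -0.7738 → ψ = 0.3931
  ψ = 0.3931: g = -0.00253, g' = -0.7862 → ψ = 0.3899
Converged at ψ = 0.3899.
Then V = ψ·F = 0.3899·409.3 = 159.6 mol/h and L = F − V = 249.7 mol/h.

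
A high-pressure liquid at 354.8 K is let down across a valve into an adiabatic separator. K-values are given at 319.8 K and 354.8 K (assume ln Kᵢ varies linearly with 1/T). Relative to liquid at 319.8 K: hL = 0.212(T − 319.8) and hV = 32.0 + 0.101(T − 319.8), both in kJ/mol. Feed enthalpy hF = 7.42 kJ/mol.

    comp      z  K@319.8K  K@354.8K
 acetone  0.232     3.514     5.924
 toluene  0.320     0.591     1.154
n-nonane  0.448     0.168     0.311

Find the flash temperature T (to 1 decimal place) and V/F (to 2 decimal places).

T = 331.3 K, V/F = 0.16

Adiabatic flash: solve Rachford–Rice at each trial T, then check hF = ψ·hV(T) + (1−ψ)·hL(T).
  T = 319.8 K: K = (3.514, 0.591, 0.168), RR gives ψ = 0.047, H_out = 1.509 kJ/mol
  T = 354.8 K: K = (5.924, 1.154, 0.311), RR gives ψ = 0.405, H_out = 18.800 kJ/mol
  T = 337.3 K: K = (4.625, 0.840, 0.232), RR gives ψ = 0.221, H_out = 10.346 kJ/mol
  T = 328.6 K: K = (4.049, 0.709, 0.199), RR gives ψ = 0.136, H_out = 6.086 kJ/mol
  T = 333.0 K: K = (4.335, 0.773, 0.215), RR gives ψ = 0.179, H_out = 8.259 kJ/mol
  T = 330.8 K: K = (4.190, 0.741, 0.207), RR gives ψ = 0.157, H_out = 7.179 kJ/mol
Linear interpolation between T = 330.8 (H_out = 7.179) and T = 333.0 (H_out = 8.259) on hF = 7.42 gives T ≈ 331.3 K, at which ψ = 0.16.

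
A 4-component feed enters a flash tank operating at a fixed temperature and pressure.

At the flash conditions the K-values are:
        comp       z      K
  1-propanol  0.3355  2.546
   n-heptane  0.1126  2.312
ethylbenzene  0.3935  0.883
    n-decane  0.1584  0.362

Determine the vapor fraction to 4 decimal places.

ψ = 0.8923

Material balance + equilibrium reduce to Σ zᵢ(Kᵢ−1)/(1+ψ(Kᵢ−1)) = 0.
g(0) = ΣzᵢKᵢ − 1 = 0.5193 and g(1) = 1 − Σzᵢ/Kᵢ = -0.0637, so a root lies in (0, 1).
Iterate (Newton) starting at ψ = 0.53:
  ψ = 0.5300: g = 0.17045, g' = -0.4630 → ψ = 0.8982
  ψ = 0.8982: g = -0.00316, g' = -0.5418 → ψ = 0.8923
Converged at ψ = 0.8923.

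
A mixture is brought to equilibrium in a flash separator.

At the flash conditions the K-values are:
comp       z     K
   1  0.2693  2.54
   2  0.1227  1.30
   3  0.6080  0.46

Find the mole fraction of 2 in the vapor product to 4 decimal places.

y_2 = 0.1516

Rachford–Rice: g(ψ) = Σ zᵢ(Kᵢ−1)/(1+ψ(Kᵢ−1)) = 0.
Feasibility: ΣzᵢKᵢ = 1.1232, Σzᵢ/Kᵢ = 1.5221 — both > 1, two phases present.
Iterate (Newton) starting at ψ = 0.5:
  ψ = 0.5000: g = -0.18344, g' = -0.5449 → ψ = 0.1634
  ψ = 0.1634: g = 0.00637, g' = -0.6310 → ψ = 0.1734
  ψ = 0.1734: g = 0.00004, g' = -0.6236 → ψ = 0.1735
Converged at ψ = 0.1735.
Compositions from xᵢ = zᵢ/(1+ψ(Kᵢ−1)), yᵢ = Kᵢxᵢ:
  1: x = 0.2125, y = 0.5398
  2: x = 0.1166, y = 0.1516
  3: x = 0.6709, y = 0.3086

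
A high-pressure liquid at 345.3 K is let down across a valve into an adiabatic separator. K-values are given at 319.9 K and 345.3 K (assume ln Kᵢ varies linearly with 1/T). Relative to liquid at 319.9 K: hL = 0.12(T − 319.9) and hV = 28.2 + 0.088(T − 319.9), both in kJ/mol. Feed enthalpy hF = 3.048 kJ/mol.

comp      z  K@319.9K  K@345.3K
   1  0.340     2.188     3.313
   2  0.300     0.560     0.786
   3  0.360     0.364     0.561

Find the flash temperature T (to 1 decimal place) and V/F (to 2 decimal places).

T = 321.3 K, V/F = 0.10

Adiabatic flash: solve Rachford–Rice at each trial T, then check hF = ψ·hV(T) + (1−ψ)·hL(T).
  T = 319.9 K: K = (2.188, 0.560, 0.364), RR gives ψ = 0.065, H_out = 1.844 kJ/mol
  T = 345.3 K: K = (3.313, 0.786, 0.561), RR gives ψ = 0.692, H_out = 22.002 kJ/mol
  T = 332.6 K: K = (2.714, 0.668, 0.456), RR gives ψ = 0.366, H_out = 11.691 kJ/mol
  T = 326.2 K: K = (2.440, 0.612, 0.408), RR gives ψ = 0.219, H_out = 6.890 kJ/mol
  T = 323.0 K: K = (2.310, 0.585, 0.385), RR gives ψ = 0.143, H_out = 4.396 kJ/mol
  T = 321.4 K: K = (2.246, 0.572, 0.374), RR gives ψ = 0.104, H_out = 3.099 kJ/mol
Linear interpolation between T = 319.9 (H_out = 1.844) and T = 321.4 (H_out = 3.099) on hF = 3.048 gives T ≈ 321.3 K, at which ψ = 0.10.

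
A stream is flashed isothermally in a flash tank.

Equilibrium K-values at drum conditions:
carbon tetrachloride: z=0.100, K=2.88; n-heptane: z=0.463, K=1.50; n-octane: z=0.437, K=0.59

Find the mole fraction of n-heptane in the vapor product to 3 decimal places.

Iterate (Newton) starting at V/F = 0.53:
  V/F = 0.530: g = 0.0483, g' = -0.281 → V/F = 0.702
  V/F = 0.702: g = 0.0009, g' = -0.274 → V/F = 0.705
Converged at V/F = 0.705.
Compositions from xᵢ = zᵢ/(1+V/F(Kᵢ−1)), yᵢ = Kᵢxᵢ:
  carbon tetrachloride: x = 0.043, y = 0.124
  n-heptane: x = 0.342, y = 0.513
  n-octane: x = 0.615, y = 0.363

y_n-heptane = 0.513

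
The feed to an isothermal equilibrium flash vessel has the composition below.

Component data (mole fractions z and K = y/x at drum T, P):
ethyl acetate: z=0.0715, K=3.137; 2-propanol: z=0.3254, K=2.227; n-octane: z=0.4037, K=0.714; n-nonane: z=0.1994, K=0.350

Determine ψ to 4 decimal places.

Material balance + equilibrium reduce to Σ zᵢ(Kᵢ−1)/(1+ψ(Kᵢ−1)) = 0.
Feasibility: ΣzᵢKᵢ = 1.3070, Σzᵢ/Kᵢ = 1.3040 — both > 1, two phases present.
Newton iteration, ψ⁰ = 0.5:
  ψ = 0.5000: g = -0.00542, g' = -0.4944 → ψ = 0.4890
Converged at ψ = 0.4890.

ψ = 0.4890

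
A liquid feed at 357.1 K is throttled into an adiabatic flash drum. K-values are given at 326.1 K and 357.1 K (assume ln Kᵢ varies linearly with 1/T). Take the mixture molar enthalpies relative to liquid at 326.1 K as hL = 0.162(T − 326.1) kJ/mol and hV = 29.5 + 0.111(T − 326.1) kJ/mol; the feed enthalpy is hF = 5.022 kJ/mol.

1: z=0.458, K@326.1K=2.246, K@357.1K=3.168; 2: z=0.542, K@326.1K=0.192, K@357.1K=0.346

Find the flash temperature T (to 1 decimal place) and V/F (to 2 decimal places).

T = 328.3 K, V/F = 0.16

Adiabatic flash: solve Rachford–Rice at each trial T, then check hF = ψ·hV(T) + (1−ψ)·hL(T).
  T = 326.1 K: K = (2.246, 0.192), RR gives ψ = 0.132, H_out = 3.889 kJ/mol
  T = 357.1 K: K = (3.168, 0.346), RR gives ψ = 0.450, H_out = 17.594 kJ/mol
  T = 341.6 K: K = (2.688, 0.261), RR gives ψ = 0.299, H_out = 11.093 kJ/mol
  T = 333.9 K: K = (2.464, 0.225), RR gives ψ = 0.221, H_out = 7.686 kJ/mol
  T = 330.0 K: K = (2.354, 0.208), RR gives ψ = 0.178, H_out = 5.845 kJ/mol
  T = 328.1 K: K = (2.301, 0.200), RR gives ψ = 0.156, H_out = 4.908 kJ/mol
Linear interpolation between T = 328.1 (H_out = 4.908) and T = 330.0 (H_out = 5.845) on hF = 5.022 gives T ≈ 328.3 K, at which ψ = 0.16.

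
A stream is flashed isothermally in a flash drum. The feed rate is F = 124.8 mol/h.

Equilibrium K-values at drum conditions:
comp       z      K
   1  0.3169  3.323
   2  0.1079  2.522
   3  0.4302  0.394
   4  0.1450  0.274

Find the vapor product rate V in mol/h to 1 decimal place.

Iterate (Newton) starting at ψ = 0.5:
  ψ = 0.5000: g = -0.10546, g' = -0.9602 → ψ = 0.3902
  ψ = 0.3902: g = 0.00089, g' = -0.9887 → ψ = 0.3911
Converged at ψ = 0.3911.
Then V = ψ·F = 0.3911·124.8 = 48.8 mol/h and L = F − V = 76.0 mol/h.

V = 48.8 mol/h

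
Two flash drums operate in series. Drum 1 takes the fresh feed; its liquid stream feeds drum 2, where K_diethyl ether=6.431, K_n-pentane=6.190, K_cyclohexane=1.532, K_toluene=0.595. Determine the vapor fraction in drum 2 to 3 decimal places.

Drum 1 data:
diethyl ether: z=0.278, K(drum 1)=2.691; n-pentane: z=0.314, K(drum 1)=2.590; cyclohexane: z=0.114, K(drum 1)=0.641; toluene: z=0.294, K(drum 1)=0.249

V/F (drum 2) = 0.823

Drum 1:
Rachford–Rice: g(ψ₁) = Σ zᵢ(Kᵢ−1)/(1+ψ₁(Kᵢ−1)) = 0.
Feasibility: ΣzᵢKᵢ = 1.708, Σzᵢ/Kᵢ = 1.583 — both > 1, two phases present.
Newton iteration, ψ₁⁰ = 0.59:
  ψ₁ = 0.590: g = 0.0445, g' = -0.969 → ψ₁ = 0.636
  ψ₁ = 0.636: g = -0.0010, g' = -1.013 → ψ₁ = 0.635
Converged at ψ₁ = 0.635.
Drum-1 compositions:
  diethyl ether: x = 0.134, y = 0.361
  n-pentane: x = 0.156, y = 0.405
  cyclohexane: x = 0.148, y = 0.095
  toluene: x = 0.562, y = 0.140
Drum-2 feed = drum-1 liquid: z₂ = (0.1341, 0.1562, 0.1477, 0.5620).
Drum 2:
Let ψ₂ = V/F and solve Σ zᵢ(Kᵢ−1)/(1+ψ₂(Kᵢ−1)) = 0.
Feasibility: ΣzᵢKᵢ = 2.390, Σzᵢ/Kᵢ = 1.087 — both > 1, two phases present.
Newton iteration, ψ₂⁰ = 0.42:
  ψ₂ = 0.420: g = 0.2668, g' = -0.945 → ψ₂ = 0.702
  ψ₂ = 0.702: g = 0.0649, g' = -0.568 → ψ₂ = 0.817
  ψ₂ = 0.817: g = 0.0034, g' = -0.513 → ψ₂ = 0.823
Converged at ψ₂ = 0.823.
  diethyl ether: x = 0.025, y = 0.158
  n-pentane: x = 0.030, y = 0.183
  cyclohexane: x = 0.103, y = 0.157
  toluene: x = 0.843, y = 0.502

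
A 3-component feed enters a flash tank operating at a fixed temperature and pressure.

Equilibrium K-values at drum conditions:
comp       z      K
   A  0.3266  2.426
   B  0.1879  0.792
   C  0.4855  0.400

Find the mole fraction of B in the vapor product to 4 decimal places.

Material balance + equilibrium reduce to Σ zᵢ(Kᵢ−1)/(1+β(Kᵢ−1)) = 0.
g(0) = ΣzᵢKᵢ − 1 = 0.1353 and g(1) = 1 − Σzᵢ/Kᵢ = -0.5856, so a root lies in (0, 1).
Newton iteration, β⁰ = 0.5:
  β = 0.5000: g = -0.18788, g' = -0.5931 → β = 0.1832
  β = 0.1832: g = 0.00133, g' = -0.6469 → β = 0.1853
Converged at β = 0.1853.
Compositions from xᵢ = zᵢ/(1+β(Kᵢ−1)), yᵢ = Kᵢxᵢ:
  A: x = 0.2583, y = 0.6267
  B: x = 0.1954, y = 0.1548
  C: x = 0.5462, y = 0.2185

y_B = 0.1548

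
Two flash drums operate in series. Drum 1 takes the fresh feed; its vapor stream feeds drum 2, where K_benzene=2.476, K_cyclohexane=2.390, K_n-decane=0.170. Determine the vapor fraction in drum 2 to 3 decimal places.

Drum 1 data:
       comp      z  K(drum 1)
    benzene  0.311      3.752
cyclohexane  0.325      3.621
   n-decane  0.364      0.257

V/F (drum 2) = 0.822

Drum 1:
Iterate (Newton) starting at ψ₁ = 0.6:
  ψ₁ = 0.600: g = 0.1659, g' = -1.327 → ψ₁ = 0.725
  ψ₁ = 0.725: g = -0.0069, g' = -1.472 → ψ₁ = 0.720
Converged at ψ₁ = 0.720.
Drum-1 compositions:
  benzene: x = 0.104, y = 0.391
  cyclohexane: x = 0.113, y = 0.407
  n-decane: x = 0.783, y = 0.201
Drum-2 feed = drum-1 vapor: z₂ = (0.3912, 0.4075, 0.2013).
Drum 2:
Rachford–Rice: g(ψ₂) = Σ zᵢ(Kᵢ−1)/(1+ψ₂(Kᵢ−1)) = 0.
Check two-phase: ΣzᵢKᵢ = 1.977 > 1 and Σzᵢ/Kᵢ = 1.513 > 1, so g(0) = 0.977 > 0 and g(1) = -0.513 < 0.
Newton–Raphson from ψ₂ = 0.31:
  ψ₂ = 0.310: g = 0.5671, g' = -1.037 → ψ₂ = 0.857
  ψ₂ = 0.857: g = -0.0648, g' = -1.992 → ψ₂ = 0.824
  ψ₂ = 0.824: g = -0.0044, g' = -1.734 → ψ₂ = 0.822
Converged at ψ₂ = 0.822.
  benzene: x = 0.177, y = 0.438
  cyclohexane: x = 0.190, y = 0.455
  n-decane: x = 0.633, y = 0.108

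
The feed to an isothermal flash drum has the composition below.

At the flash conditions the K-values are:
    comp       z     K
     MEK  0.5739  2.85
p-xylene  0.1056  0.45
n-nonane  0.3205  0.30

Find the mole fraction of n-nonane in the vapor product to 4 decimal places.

Material balance + equilibrium reduce to Σ zᵢ(Kᵢ−1)/(1+V/F(Kᵢ−1)) = 0.
g(0) = ΣzᵢKᵢ − 1 = 0.7793 and g(1) = 1 − Σzᵢ/Kᵢ = -0.5044, so a root lies in (0, 1).
Newton iteration, V/F⁰ = 0.63:
  V/F = 0.6300: g = 0.00007, g' = -0.9962 → V/F = 0.6301
Converged at V/F = 0.6301.
Compositions from xᵢ = zᵢ/(1+V/F(Kᵢ−1)), yᵢ = Kᵢxᵢ:
  MEK: x = 0.2650, y = 0.7553
  p-xylene: x = 0.1616, y = 0.0727
  n-nonane: x = 0.5734, y = 0.1720

y_n-nonane = 0.1720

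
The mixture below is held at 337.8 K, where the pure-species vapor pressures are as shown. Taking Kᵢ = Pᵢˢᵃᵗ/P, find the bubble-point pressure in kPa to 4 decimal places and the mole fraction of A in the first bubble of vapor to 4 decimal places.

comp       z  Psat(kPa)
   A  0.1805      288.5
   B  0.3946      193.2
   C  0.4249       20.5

At the bubble point ψ → 0, so ΣzᵢKᵢ = 1 with Kᵢ = Pᵢˢᵃᵗ/P ⇒ P = ΣzᵢPᵢˢᵃᵗ.
P = 0.1805·288.5 + 0.3946·193.2 + 0.4249·20.5 = 137.0214 kPa
yᵢ = zᵢPᵢˢᵃᵗ/P ⇒ y_A = 0.1805·288.5/137.0214 = 0.3800

Pbub = 137.0214 kPa, y_A = 0.3800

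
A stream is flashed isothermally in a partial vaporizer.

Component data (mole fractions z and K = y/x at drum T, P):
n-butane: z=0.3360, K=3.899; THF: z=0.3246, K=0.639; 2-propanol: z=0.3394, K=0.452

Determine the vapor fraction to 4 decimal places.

Let ψ = V/F and solve Σ zᵢ(Kᵢ−1)/(1+ψ(Kᵢ−1)) = 0.
g(0) = ΣzᵢKᵢ − 1 = 0.6709 and g(1) = 1 − Σzᵢ/Kᵢ = -0.3450, so a root lies in (0, 1).
Iterate (Newton) starting at ψ = 0.5:
  ψ = 0.5000: g = -0.00152, g' = -0.7270 → ψ = 0.4979
Converged at ψ = 0.4979.

ψ = 0.4979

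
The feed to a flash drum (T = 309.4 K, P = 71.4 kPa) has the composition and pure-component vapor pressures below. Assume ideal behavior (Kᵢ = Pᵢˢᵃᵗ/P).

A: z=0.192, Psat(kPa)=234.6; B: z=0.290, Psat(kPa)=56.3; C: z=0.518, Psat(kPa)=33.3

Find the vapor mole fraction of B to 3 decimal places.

y_B = 0.234

Raoult's law: Kᵢ = Pᵢˢᵃᵗ/P = Pᵢˢᵃᵗ/71.4.
  K_A = 234.6/71.4 = 3.28571, K_B = 56.3/71.4 = 0.78852, K_C = 33.3/71.4 = 0.46639
Newton–Raphson from ψ = 0.33:
  ψ = 0.330: g = -0.1513, g' = -0.558 → ψ = 0.059
  ψ = 0.059: g = 0.0392, g' = -0.949 → ψ = 0.100
  ψ = 0.100: g = 0.0023, g' = -0.842 → ψ = 0.103
Converged at ψ = 0.103.
Compositions from xᵢ = zᵢ/(1+ψ(Kᵢ−1)), yᵢ = Kᵢxᵢ:
  A: x = 0.155, y = 0.511
  B: x = 0.296, y = 0.234
  C: x = 0.548, y = 0.256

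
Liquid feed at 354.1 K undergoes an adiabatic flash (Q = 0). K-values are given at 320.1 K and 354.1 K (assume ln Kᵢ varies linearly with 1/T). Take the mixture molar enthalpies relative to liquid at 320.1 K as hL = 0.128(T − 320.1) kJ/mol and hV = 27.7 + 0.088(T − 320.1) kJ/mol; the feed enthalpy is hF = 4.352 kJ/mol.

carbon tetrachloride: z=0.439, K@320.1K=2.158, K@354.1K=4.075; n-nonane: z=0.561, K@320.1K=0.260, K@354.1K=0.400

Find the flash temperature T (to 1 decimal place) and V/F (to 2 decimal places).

T = 322.0 K, V/F = 0.15

Adiabatic flash: solve Rachford–Rice at each trial T, then check hF = ψ·hV(T) + (1−ψ)·hL(T).
  T = 320.1 K: K = (2.158, 0.260), RR gives ψ = 0.109, H_out = 3.013 kJ/mol
  T = 354.1 K: K = (4.075, 0.400), RR gives ψ = 0.549, H_out = 18.819 kJ/mol
  T = 337.1 K: K = (3.013, 0.326), RR gives ψ = 0.373, H_out = 12.247 kJ/mol
  T = 328.6 K: K = (2.561, 0.292), RR gives ψ = 0.261, H_out = 8.220 kJ/mol
  T = 324.4 K: K = (2.356, 0.276), RR gives ψ = 0.193, H_out = 5.851 kJ/mol
  T = 322.2 K: K = (2.253, 0.268), RR gives ψ = 0.152, H_out = 4.462 kJ/mol
Linear interpolation between T = 320.1 (H_out = 3.013) and T = 322.2 (H_out = 4.462) on hF = 4.352 gives T ≈ 322.0 K, at which ψ = 0.15.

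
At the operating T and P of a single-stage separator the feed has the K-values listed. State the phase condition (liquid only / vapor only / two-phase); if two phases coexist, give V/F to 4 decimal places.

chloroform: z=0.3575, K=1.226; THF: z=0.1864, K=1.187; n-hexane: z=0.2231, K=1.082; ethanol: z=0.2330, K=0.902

vapor only

ΣzᵢKᵢ = 1.1111; Σzᵢ/Kᵢ = 0.9131.
Since Σzᵢ/Kᵢ < 1 the mixture is above its dew point — single vapor phase.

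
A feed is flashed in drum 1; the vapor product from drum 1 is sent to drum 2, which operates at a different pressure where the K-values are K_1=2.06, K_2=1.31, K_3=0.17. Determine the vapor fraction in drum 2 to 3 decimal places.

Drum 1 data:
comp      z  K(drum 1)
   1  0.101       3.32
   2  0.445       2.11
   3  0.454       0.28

V/F (drum 2) = 0.574

Drum 1:
Let ψ₁ = V/F and solve Σ zᵢ(Kᵢ−1)/(1+ψ₁(Kᵢ−1)) = 0.
Feasibility: ΣzᵢKᵢ = 1.401, Σzᵢ/Kᵢ = 1.863 — both > 1, two phases present.
Newton iteration, ψ₁⁰ = 0.5:
  ψ₁ = 0.500: g = -0.0846, g' = -0.918 → ψ₁ = 0.408
  ψ₁ = 0.408: g = -0.0023, g' = -0.875 → ψ₁ = 0.405
Converged at ψ₁ = 0.405.
Drum-1 compositions:
  1: x = 0.052, y = 0.173
  2: x = 0.307, y = 0.648
  3: x = 0.641, y = 0.179
Drum-2 feed = drum-1 vapor: z₂ = (0.1728, 0.6477, 0.1795).
Drum 2:
Material balance + equilibrium reduce to Σ zᵢ(Kᵢ−1)/(1+ψ₂(Kᵢ−1)) = 0.
g(0) = ΣzᵢKᵢ − 1 = 0.235 and g(1) = 1 − Σzᵢ/Kᵢ = -0.634, so a root lies in (0, 1).
Iterate (Newton) starting at ψ₂ = 0.5:
  ψ₂ = 0.500: g = 0.0389, g' = -0.491 → ψ₂ = 0.579
  ψ₂ = 0.579: g = -0.0032, g' = -0.578 → ψ₂ = 0.574
Converged at ψ₂ = 0.574.
  1: x = 0.107, y = 0.221
  2: x = 0.550, y = 0.720
  3: x = 0.343, y = 0.058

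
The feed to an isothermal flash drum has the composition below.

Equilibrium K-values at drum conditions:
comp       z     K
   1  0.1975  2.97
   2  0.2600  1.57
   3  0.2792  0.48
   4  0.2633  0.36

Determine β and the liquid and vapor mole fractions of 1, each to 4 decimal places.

β = 0.2852, x_1 = 0.1265, y_1 = 0.3756

Let β = V/F and solve Σ zᵢ(Kᵢ−1)/(1+β(Kᵢ−1)) = 0.
Check two-phase: ΣzᵢKᵢ = 1.2236 > 1 and Σzᵢ/Kᵢ = 1.5452 > 1, so g(0) = 0.2236 > 0 and g(1) = -0.5452 < 0.
Newton–Raphson from β = 0.5:
  β = 0.5000: g = -0.13267, g' = -0.6168 → β = 0.2849
  β = 0.2849: g = 0.00018, g' = -0.6423 → β = 0.2852
Converged at β = 0.2852.
Compositions from xᵢ = zᵢ/(1+β(Kᵢ−1)), yᵢ = Kᵢxᵢ:
  1: x = 0.1265, y = 0.3756
  2: x = 0.2236, y = 0.3511
  3: x = 0.3278, y = 0.1573
  4: x = 0.3221, y = 0.1160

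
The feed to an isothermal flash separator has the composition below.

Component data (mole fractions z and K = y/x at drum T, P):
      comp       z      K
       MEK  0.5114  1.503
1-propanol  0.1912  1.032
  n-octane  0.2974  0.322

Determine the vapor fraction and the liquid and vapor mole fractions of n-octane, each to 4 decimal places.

Let ψ = V/F and solve Σ zᵢ(Kᵢ−1)/(1+ψ(Kᵢ−1)) = 0.
Feasibility: ΣzᵢKᵢ = 1.0617, Σzᵢ/Kᵢ = 1.4491 — both > 1, two phases present.
Newton–Raphson from ψ = 0.5:
  ψ = 0.5000: g = -0.09349, g' = -0.3957 → ψ = 0.2637
  ψ = 0.2637: g = -0.01237, g' = -0.3038 → ψ = 0.2230
  ψ = 0.2230: g = -0.00019, g' = -0.2946 → ψ = 0.2224
Converged at ψ = 0.2224.
Compositions from xᵢ = zᵢ/(1+ψ(Kᵢ−1)), yᵢ = Kᵢxᵢ:
  MEK: x = 0.4600, y = 0.6913
  1-propanol: x = 0.1898, y = 0.1959
  n-octane: x = 0.3502, y = 0.1128

ψ = 0.2224, x_n-octane = 0.3502, y_n-octane = 0.1128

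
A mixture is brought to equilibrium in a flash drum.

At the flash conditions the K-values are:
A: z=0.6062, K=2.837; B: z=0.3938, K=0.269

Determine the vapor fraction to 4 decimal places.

ψ = 0.6149

Material balance + equilibrium reduce to Σ zᵢ(Kᵢ−1)/(1+ψ(Kᵢ−1)) = 0.
g(0) = ΣzᵢKᵢ − 1 = 0.8257 and g(1) = 1 − Σzᵢ/Kᵢ = -0.6776, so a root lies in (0, 1).
Binary case is linear: z₁(K₁−1)(1+ψ(K₂−1)) + z₂(K₂−1)(1+ψ(K₁−1)) = 0
⇒ ψ = [z₁(K₁−1)+z₂(K₂−1)] / [−(K₁−1)(K₂−1)] = 0.82572/1.34285 = 0.6149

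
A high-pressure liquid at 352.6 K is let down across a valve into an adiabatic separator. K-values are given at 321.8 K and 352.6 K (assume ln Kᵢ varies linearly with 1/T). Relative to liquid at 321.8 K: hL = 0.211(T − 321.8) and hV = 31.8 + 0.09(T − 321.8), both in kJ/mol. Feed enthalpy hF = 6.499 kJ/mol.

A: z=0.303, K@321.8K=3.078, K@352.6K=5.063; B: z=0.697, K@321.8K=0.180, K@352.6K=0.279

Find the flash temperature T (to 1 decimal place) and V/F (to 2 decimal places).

Adiabatic flash: solve Rachford–Rice at each trial T, then check hF = ψ·hV(T) + (1−ψ)·hL(T).
  T = 321.8 K: K = (3.078, 0.180), RR gives ψ = 0.034, H_out = 1.084 kJ/mol
  T = 352.6 K: K = (5.063, 0.279), RR gives ψ = 0.249, H_out = 13.481 kJ/mol
  T = 337.2 K: K = (3.993, 0.226), RR gives ψ = 0.159, H_out = 8.002 kJ/mol
  T = 329.5 K: K = (3.516, 0.202), RR gives ψ = 0.103, H_out = 4.801 kJ/mol
  T = 333.4 K: K = (3.753, 0.214), RR gives ψ = 0.132, H_out = 6.474 kJ/mol
  T = 335.3 K: K = (3.872, 0.220), RR gives ψ = 0.146, H_out = 7.249 kJ/mol
Linear interpolation between T = 333.4 (H_out = 6.474) and T = 335.3 (H_out = 7.249) on hF = 6.499 gives T ≈ 333.5 K, at which ψ = 0.13.

T = 333.5 K, V/F = 0.13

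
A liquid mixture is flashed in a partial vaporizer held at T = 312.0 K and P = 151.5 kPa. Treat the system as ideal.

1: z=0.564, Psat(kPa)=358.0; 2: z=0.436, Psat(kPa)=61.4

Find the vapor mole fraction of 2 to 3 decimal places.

Raoult's law: Kᵢ = Pᵢˢᵃᵗ/P = Pᵢˢᵃᵗ/151.5.
  K_1 = 358.0/151.5 = 2.36304, K_2 = 61.4/151.5 = 0.40528
Newton–Raphson from V/F = 0.53:
  V/F = 0.530: g = 0.0677, g' = -0.682 → V/F = 0.629
  V/F = 0.629: g = -0.0005, g' = -0.697 → V/F = 0.628
Converged at V/F = 0.628.
Compositions from xᵢ = zᵢ/(1+V/F(Kᵢ−1)), yᵢ = Kᵢxᵢ:
  1: x = 0.304, y = 0.718
  2: x = 0.696, y = 0.282

y_2 = 0.282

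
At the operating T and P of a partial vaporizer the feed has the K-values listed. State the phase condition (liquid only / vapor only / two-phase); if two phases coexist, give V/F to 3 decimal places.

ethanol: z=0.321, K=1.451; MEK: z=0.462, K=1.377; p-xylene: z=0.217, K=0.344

two-phase, V/F = 0.660

ΣzᵢKᵢ = 1.177; Σzᵢ/Kᵢ = 1.188.
Both exceed 1, so a two-phase solution exists.
Rachford–Rice: g(ψ) = Σ zᵢ(Kᵢ−1)/(1+ψ(Kᵢ−1)) = 0.
Iterate (Newton) starting at ψ = 0.5:
  ψ = 0.500: g = 0.0528, g' = -0.297 → ψ = 0.678
  ψ = 0.678: g = -0.0068, g' = -0.383 → ψ = 0.660
Converged at ψ = 0.660.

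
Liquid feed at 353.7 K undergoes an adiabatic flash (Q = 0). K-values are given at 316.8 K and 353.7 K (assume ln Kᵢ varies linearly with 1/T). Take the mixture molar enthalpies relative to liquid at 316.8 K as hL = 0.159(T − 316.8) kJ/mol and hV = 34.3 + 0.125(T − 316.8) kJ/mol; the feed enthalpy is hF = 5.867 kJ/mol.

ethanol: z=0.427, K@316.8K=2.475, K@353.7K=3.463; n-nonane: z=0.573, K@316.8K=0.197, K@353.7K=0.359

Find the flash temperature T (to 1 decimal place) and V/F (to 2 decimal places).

Adiabatic flash: solve Rachford–Rice at each trial T, then check hF = ψ·hV(T) + (1−ψ)·hL(T).
  T = 316.8 K: K = (2.475, 0.197), RR gives ψ = 0.143, H_out = 4.915 kJ/mol
  T = 353.7 K: K = (3.463, 0.359), RR gives ψ = 0.434, H_out = 20.192 kJ/mol
  T = 335.2 K: K = (2.953, 0.270), RR gives ψ = 0.292, H_out = 12.749 kJ/mol
  T = 326.0 K: K = (2.710, 0.232), RR gives ψ = 0.221, H_out = 8.967 kJ/mol
  T = 321.4 K: K = (2.592, 0.214), RR gives ψ = 0.183, H_out = 6.987 kJ/mol
  T = 319.1 K: K = (2.533, 0.205), RR gives ψ = 0.164, H_out = 5.964 kJ/mol
Linear interpolation between T = 316.8 (H_out = 4.915) and T = 319.1 (H_out = 5.964) on hF = 5.867 gives T ≈ 318.9 K, at which ψ = 0.16.

T = 318.9 K, V/F = 0.16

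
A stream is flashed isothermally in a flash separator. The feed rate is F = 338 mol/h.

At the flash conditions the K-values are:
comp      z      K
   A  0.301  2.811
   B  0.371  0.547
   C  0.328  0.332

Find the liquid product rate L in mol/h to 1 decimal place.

L = 285.4 mol/h

Newton iteration, ψ⁰ = 0.64:
  ψ = 0.640: g = -0.3669, g' = -0.809 → ψ = 0.187
  ψ = 0.187: g = -0.0265, g' = -0.833 → ψ = 0.155
  ψ = 0.155: g = 0.0006, g' = -0.872 → ψ = 0.156
Converged at ψ = 0.156.
Then V = ψ·F = 0.1555·338 = 52.6 mol/h and L = F − V = 285.4 mol/h.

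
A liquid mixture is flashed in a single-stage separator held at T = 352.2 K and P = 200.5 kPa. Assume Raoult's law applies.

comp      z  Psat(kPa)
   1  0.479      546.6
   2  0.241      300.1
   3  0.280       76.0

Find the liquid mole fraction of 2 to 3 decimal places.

x_2 = 0.166

Raoult's law: Kᵢ = Pᵢˢᵃᵗ/P = Pᵢˢᵃᵗ/200.5.
  K_1 = 546.6/200.5 = 2.72618, K_2 = 300.1/200.5 = 1.49676, K_3 = 76.0/200.5 = 0.37905
Let ψ = V/F and solve Σ zᵢ(Kᵢ−1)/(1+ψ(Kᵢ−1)) = 0.
Check two-phase: ΣzᵢKᵢ = 1.773 > 1 and Σzᵢ/Kᵢ = 1.075 > 1, so g(0) = 0.773 > 0 and g(1) = -0.075 < 0.
Newton–Raphson from ψ = 0.5:
  ψ = 0.500: g = 0.2875, g' = -0.676 → ψ = 0.925
  ψ = 0.925: g = -0.0081, g' = -0.836 → ψ = 0.915
Converged at ψ = 0.915.
Compositions from xᵢ = zᵢ/(1+ψ(Kᵢ−1)), yᵢ = Kᵢxᵢ:
  1: x = 0.186, y = 0.506
  2: x = 0.166, y = 0.248
  3: x = 0.649, y = 0.246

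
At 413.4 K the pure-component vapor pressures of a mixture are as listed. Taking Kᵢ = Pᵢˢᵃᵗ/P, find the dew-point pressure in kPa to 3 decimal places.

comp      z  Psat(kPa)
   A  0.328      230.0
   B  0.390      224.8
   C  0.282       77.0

Pdew = 146.557 kPa

At the dew point ψ → 1, so Σzᵢ/Kᵢ = 1 with Kᵢ = Pᵢˢᵃᵗ/P ⇒ 1/P = Σzᵢ/Pᵢˢᵃᵗ.
1/P = 0.328/230.0 + 0.390/224.8 + 0.282/77.0 = 0.006823 ⇒ P = 146.557 kPa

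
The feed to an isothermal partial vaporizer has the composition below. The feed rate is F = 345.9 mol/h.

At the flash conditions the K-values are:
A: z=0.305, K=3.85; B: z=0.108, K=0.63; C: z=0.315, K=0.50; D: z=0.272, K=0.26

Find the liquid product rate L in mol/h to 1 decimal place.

Let β = V/F and solve Σ zᵢ(Kᵢ−1)/(1+β(Kᵢ−1)) = 0.
Check two-phase: ΣzᵢKᵢ = 1.471 > 1 and Σzᵢ/Kᵢ = 1.927 > 1, so g(0) = 0.471 > 0 and g(1) = -0.927 < 0.
Newton–Raphson from β = 0.59:
  β = 0.590: g = -0.3076, g' = -0.996 → β = 0.281
  β = 0.281: g = 0.0004, g' = -1.126 → β = 0.282
Converged at β = 0.282.
Then V = β·F = 0.2816·345.9 = 97.4 mol/h and L = F − V = 248.5 mol/h.

L = 248.5 mol/h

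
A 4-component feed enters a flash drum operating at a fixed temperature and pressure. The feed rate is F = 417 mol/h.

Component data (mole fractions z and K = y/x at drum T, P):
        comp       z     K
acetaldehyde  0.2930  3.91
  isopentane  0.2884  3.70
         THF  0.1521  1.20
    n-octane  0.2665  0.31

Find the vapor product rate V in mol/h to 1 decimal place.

Let β = V/F and solve Σ zᵢ(Kᵢ−1)/(1+β(Kᵢ−1)) = 0.
g(0) = ΣzᵢKᵢ − 1 = 1.4778 and g(1) = 1 − Σzᵢ/Kᵢ = -0.1393, so a root lies in (0, 1).
Iterate (Newton) starting at β = 0.5:
  β = 0.5000: g = 0.42557, g' = -1.0931 → β = 0.8893
  β = 0.8893: g = 0.01649, g' = -1.2288 → β = 0.9027
  β = 0.9027: g = -0.00023, g' = -1.2631 → β = 0.9026
Converged at β = 0.9026.
Then V = β·F = 0.9026·417 = 376.4 mol/h and L = F − V = 40.6 mol/h.

V = 376.4 mol/h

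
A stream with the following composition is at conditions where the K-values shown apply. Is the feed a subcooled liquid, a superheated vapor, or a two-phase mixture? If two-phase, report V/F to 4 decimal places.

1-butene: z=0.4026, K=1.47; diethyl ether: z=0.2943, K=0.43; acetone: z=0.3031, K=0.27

subcooled liquid

ΣzᵢKᵢ = 0.8002; Σzᵢ/Kᵢ = 2.0809.
Since ΣzᵢKᵢ < 1 the mixture is below its bubble point — single liquid phase.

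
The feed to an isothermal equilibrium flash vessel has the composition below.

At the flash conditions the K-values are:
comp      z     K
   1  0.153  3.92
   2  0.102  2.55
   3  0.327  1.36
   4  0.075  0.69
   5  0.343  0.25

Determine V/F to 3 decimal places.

V/F = 0.416

Material balance + equilibrium reduce to Σ zᵢ(Kᵢ−1)/(1+V/F(Kᵢ−1)) = 0.
Feasibility: ΣzᵢKᵢ = 1.442, Σzᵢ/Kᵢ = 1.800 — both > 1, two phases present.
Iterate (Newton) starting at V/F = 0.41:
  V/F = 0.410: g = 0.0045, g' = -0.806 → V/F = 0.416
Converged at V/F = 0.416.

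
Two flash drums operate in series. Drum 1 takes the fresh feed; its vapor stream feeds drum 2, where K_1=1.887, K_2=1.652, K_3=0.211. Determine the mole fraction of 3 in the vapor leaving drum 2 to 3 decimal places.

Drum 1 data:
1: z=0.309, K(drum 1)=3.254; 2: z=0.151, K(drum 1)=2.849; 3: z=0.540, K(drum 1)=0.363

Drum 1:
Rachford–Rice: g(ψ₁) = Σ zᵢ(Kᵢ−1)/(1+ψ₁(Kᵢ−1)) = 0.
Feasibility: ΣzᵢKᵢ = 1.632, Σzᵢ/Kᵢ = 1.636 — both > 1, two phases present.
Newton–Raphson from ψ₁ = 0.6:
  ψ₁ = 0.600: g = -0.1283, g' = -0.974 → ψ₁ = 0.468
  ψ₁ = 0.468: g = -0.0017, g' = -0.965 → ψ₁ = 0.466
Converged at ψ₁ = 0.466.
Drum-1 compositions:
  1: x = 0.151, y = 0.490
  2: x = 0.081, y = 0.231
  3: x = 0.768, y = 0.279
Drum-2 feed = drum-1 vapor: z₂ = (0.4901, 0.2310, 0.2789).
Drum 2:
Let ψ₂ = V/F and solve Σ zᵢ(Kᵢ−1)/(1+ψ₂(Kᵢ−1)) = 0.
Check two-phase: ΣzᵢKᵢ = 1.365 > 1 and Σzᵢ/Kᵢ = 1.721 > 1, so g(0) = 0.365 > 0 and g(1) = -0.721 < 0.
Iterate (Newton) starting at ψ₂ = 0.66:
  ψ₂ = 0.660: g = -0.0796, g' = -0.957 → ψ₂ = 0.577
  ψ₂ = 0.577: g = -0.0068, g' = -0.805 → ψ₂ = 0.568
Converged at ψ₂ = 0.568.
  1: x = 0.326, y = 0.615
  2: x = 0.169, y = 0.278
  3: x = 0.506, y = 0.107

y_3 (drum 2) = 0.107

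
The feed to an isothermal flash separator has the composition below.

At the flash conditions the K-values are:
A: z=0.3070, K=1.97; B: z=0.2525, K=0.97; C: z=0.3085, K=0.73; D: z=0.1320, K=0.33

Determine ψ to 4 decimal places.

Material balance + equilibrium reduce to Σ zᵢ(Kᵢ−1)/(1+ψ(Kᵢ−1)) = 0.
Feasibility: ΣzᵢKᵢ = 1.1185, Σzᵢ/Kᵢ = 1.2387 — both > 1, two phases present.
Newton–Raphson from ψ = 0.5:
  ψ = 0.5000: g = -0.03645, g' = -0.2953 → ψ = 0.3766
  ψ = 0.3766: g = -0.00055, g' = -0.2891 → ψ = 0.3747
Converged at ψ = 0.3747.

ψ = 0.3747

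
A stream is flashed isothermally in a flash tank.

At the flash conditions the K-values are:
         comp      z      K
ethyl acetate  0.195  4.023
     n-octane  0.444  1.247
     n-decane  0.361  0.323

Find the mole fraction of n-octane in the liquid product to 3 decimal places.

x_n-octane = 0.400

Material balance + equilibrium reduce to Σ zᵢ(Kᵢ−1)/(1+ψ(Kᵢ−1)) = 0.
Check two-phase: ΣzᵢKᵢ = 1.455 > 1 and Σzᵢ/Kᵢ = 1.522 > 1, so g(0) = 0.455 > 0 and g(1) = -0.522 < 0.
Newton iteration, ψ⁰ = 0.5:
  ψ = 0.500: g = -0.0371, g' = -0.682 → ψ = 0.446
Converged at ψ = 0.446.
Compositions from xᵢ = zᵢ/(1+ψ(Kᵢ−1)), yᵢ = Kᵢxᵢ:
  ethyl acetate: x = 0.083, y = 0.334
  n-octane: x = 0.400, y = 0.499
  n-decane: x = 0.517, y = 0.167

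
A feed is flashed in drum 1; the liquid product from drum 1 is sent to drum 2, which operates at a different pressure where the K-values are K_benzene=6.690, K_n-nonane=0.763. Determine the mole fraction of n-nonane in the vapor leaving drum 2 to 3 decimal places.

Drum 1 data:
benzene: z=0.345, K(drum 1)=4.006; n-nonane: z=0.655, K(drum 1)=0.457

y_n-nonane (drum 2) = 0.732

Drum 1:
Iterate (Newton) starting at ψ₁ = 0.5:
  ψ₁ = 0.500: g = -0.0739, g' = -0.861 → ψ₁ = 0.414
  ψ₁ = 0.414: g = 0.0030, g' = -0.940 → ψ₁ = 0.417
Converged at ψ₁ = 0.417.
Drum-1 compositions:
  benzene: x = 0.153, y = 0.613
  n-nonane: x = 0.847, y = 0.387
Drum-2 feed = drum-1 liquid: z₂ = (0.1530, 0.8470).
Drum 2:
Rachford–Rice: g(ψ₂) = Σ zᵢ(Kᵢ−1)/(1+ψ₂(Kᵢ−1)) = 0.
Check two-phase: ΣzᵢKᵢ = 1.670 > 1 and Σzᵢ/Kᵢ = 1.133 > 1, so g(0) = 0.670 > 0 and g(1) = -0.133 < 0.
Newton–Raphson from ψ₂ = 0.5:
  ψ₂ = 0.500: g = -0.0013, g' = -0.396 → ψ₂ = 0.497
Converged at ψ₂ = 0.497.
  benzene: x = 0.040, y = 0.268
  n-nonane: x = 0.960, y = 0.732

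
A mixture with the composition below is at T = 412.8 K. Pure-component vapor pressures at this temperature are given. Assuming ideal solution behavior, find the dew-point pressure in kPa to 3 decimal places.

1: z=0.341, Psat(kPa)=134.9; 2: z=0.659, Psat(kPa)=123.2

Pdew = 126.955 kPa

At the dew point ψ → 1, so Σzᵢ/Kᵢ = 1 with Kᵢ = Pᵢˢᵃᵗ/P ⇒ 1/P = Σzᵢ/Pᵢˢᵃᵗ.
1/P = 0.341/134.9 + 0.659/123.2 = 0.007877 ⇒ P = 126.955 kPa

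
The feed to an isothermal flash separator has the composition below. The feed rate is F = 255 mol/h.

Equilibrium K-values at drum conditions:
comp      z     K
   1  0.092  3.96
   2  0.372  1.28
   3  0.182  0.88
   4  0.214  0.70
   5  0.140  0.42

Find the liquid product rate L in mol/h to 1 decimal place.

L = 138.4 mol/h

Let β = V/F and solve Σ zᵢ(Kᵢ−1)/(1+β(Kᵢ−1)) = 0.
Feasibility: ΣzᵢKᵢ = 1.209, Σzᵢ/Kᵢ = 1.160 — both > 1, two phases present.
Newton iteration, β⁰ = 0.38:
  β = 0.380: g = 0.0228, g' = -0.307 → β = 0.454
  β = 0.454: g = 0.0009, g' = -0.285 → β = 0.457
Converged at β = 0.457.
Then V = β·F = 0.4573·255 = 116.6 mol/h and L = F − V = 138.4 mol/h.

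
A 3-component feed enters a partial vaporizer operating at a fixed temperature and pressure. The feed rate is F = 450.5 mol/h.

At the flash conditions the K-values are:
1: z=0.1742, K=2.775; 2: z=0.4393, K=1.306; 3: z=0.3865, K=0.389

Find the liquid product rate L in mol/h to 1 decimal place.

L = 281.7 mol/h

Iterate (Newton) starting at V/F = 0.5:
  V/F = 0.5000: g = -0.05963, g' = -0.4841 → V/F = 0.3768
  V/F = 0.3768: g = -0.00099, g' = -0.4736 → V/F = 0.3748
Converged at V/F = 0.3748.
Then V = V/F·F = 0.3748·450.5 = 168.8 mol/h and L = F − V = 281.7 mol/h.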